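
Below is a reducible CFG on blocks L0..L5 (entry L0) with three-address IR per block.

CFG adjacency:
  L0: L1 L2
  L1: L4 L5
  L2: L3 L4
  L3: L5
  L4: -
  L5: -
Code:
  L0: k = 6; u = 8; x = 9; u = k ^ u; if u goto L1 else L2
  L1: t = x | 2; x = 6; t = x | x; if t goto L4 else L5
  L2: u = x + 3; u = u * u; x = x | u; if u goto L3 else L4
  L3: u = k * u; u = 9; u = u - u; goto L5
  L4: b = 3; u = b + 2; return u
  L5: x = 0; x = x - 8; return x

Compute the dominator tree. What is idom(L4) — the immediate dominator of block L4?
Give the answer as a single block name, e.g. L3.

idom tree: L1←L0 L2←L0 L3←L2 L4←L0 L5←L0
Dom∩ at merges:
  L4: preds {L1,L2}: {L0,L1} ∩ {L0,L2} = {L0}; idom=L0
  L5: preds {L1,L3}: {L0,L1} ∩ {L0,L2,L3} = {L0}; idom=L0

idom(L4) = L0

Answer: L0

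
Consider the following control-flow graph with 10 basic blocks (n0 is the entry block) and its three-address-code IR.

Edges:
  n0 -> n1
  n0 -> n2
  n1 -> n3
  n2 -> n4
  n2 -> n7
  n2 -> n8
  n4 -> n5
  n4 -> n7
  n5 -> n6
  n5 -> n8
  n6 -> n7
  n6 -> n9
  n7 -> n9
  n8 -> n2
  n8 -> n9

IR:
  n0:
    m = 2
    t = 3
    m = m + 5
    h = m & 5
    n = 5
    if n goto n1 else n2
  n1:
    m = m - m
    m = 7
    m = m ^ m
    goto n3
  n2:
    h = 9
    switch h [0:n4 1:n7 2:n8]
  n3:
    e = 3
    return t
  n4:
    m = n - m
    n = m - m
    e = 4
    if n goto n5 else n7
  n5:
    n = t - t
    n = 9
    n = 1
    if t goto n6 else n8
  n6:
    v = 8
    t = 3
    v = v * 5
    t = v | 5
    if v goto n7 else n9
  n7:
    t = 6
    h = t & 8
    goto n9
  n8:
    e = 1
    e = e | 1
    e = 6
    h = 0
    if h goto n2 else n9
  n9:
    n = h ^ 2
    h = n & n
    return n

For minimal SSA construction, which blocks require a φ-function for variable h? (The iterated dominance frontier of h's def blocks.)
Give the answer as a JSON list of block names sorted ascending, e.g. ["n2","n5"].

idom tree: n1←n0 n2←n0 n3←n1 n4←n2 n5←n4 n6←n5 n7←n2 n8←n2 n9←n2
Join-block Dom:
  n2: preds {n0,n8}: {n0} ∩ {n0,n2,n8} = {n0}; idom=n0
  n7: preds {n2,n4,n6}: {n0,n2} ∩ {n0,n2,n4} ∩ {n0,n2,n4,n5,n6} = {n0,n2}; idom=n2
  n8: preds {n2,n5}: {n0,n2} ∩ {n0,n2,n4,n5} = {n0,n2}; idom=n2
  n9: preds {n6,n7,n8}: {n0,n2,n4,n5,n6} ∩ {n0,n2,n7} ∩ {n0,n2,n8} = {n0,n2}; idom=n2

Frontier:
  n2←n0: walk · to n0
  n2←n8: walk n8→n2 to n0
  n7←n2: walk · to n2
  n7←n4: walk n4 to n2
  n7←n6: walk n6→n5→n4 to n2
  n8←n2: walk · to n2
  n8←n5: walk n5→n4 to n2
  n9←n6: walk n6→n5→n4 to n2
  n9←n7: walk n7 to n2
  n9←n8: walk n8 to n2
  n0 → ∅
  n1 → ∅
  n2 → {n2}
  n3 → ∅
  n4 → {n7,n8,n9}
  n5 → {n7,n8,n9}
  n6 → {n7,n9}
  n7 → {n9}
  n8 → {n2,n9}
  n9 → ∅

φ for h: defs {n0,n2,n7,n8,n9}
  DF⁺ = {n2,n9}

Answer: ["n2", "n9"]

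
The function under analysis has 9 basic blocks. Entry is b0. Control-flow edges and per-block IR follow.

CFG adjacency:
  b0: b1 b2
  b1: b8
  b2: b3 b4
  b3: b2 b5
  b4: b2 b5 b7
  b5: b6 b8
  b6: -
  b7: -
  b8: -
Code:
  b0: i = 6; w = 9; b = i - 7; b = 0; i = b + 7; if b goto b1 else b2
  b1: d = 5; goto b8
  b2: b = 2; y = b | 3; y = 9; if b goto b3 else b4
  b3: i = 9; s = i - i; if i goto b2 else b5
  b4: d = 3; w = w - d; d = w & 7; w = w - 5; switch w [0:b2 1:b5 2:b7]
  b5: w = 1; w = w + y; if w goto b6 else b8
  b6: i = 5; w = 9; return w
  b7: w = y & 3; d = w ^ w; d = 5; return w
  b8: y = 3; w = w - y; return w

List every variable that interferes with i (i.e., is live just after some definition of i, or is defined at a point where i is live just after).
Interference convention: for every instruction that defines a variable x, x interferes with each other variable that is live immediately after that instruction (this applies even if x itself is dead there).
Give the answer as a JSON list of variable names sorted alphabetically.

Answer: ["b", "s", "w", "y"]

Analysis:
Per-block:
  b0 def {b,i,w} use ∅
  b1 def {d} use ∅
  b2 def {b,y} use ∅
  b3 def {i,s} use ∅
  b4 def {d,w} use {w}
  b5 def {w} use {y}
  b6 def {i,w} use ∅
  b7 def {d,w} use {y}
  b8 def {w,y} use {w}

Live sets:
  b0 li=∅ lo={w}
  b1 li={w} lo={w}
  b2 li={w} lo={w,y}
  b3 li={w,y} lo={w,y}
  b4 li={w,y} lo={w,y}
  b5 li={y} lo={w}
  b6 li=∅ lo=∅
  b7 li={y} lo=∅
  b8 li={w} lo=∅

Interfere edges:
  b: {i,w,y}
  d: {w,y}
  i: {b,s,w,y}
  s: {i,w,y}
  w: {b,d,i,s,y}
  y: {b,d,i,s,w}

N(i) = ["b", "s", "w", "y"]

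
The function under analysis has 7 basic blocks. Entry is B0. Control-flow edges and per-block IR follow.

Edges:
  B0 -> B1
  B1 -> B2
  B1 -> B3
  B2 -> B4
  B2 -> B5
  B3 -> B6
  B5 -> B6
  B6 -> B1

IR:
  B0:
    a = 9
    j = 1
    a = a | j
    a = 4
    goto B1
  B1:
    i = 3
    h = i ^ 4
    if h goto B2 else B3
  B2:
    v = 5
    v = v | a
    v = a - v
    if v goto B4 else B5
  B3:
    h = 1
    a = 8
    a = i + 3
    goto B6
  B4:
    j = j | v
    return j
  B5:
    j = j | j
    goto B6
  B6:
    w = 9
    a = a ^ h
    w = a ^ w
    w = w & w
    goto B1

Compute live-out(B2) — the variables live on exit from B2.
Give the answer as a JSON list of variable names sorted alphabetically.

Answer: ["a", "h", "j", "v"]

Analysis:
Block summaries:
  B0: {a,j} / ∅
  B1: {h,i} / ∅
  B2: {v} / {a}
  B3: {a,h} / {i}
  B4: {j} / {j,v}
  B5: {j} / {j}
  B6: {a,w} / {a,h}

Backward fixpoint:
  B0: in=∅ out={a,j}
  B1: in={a,j} out={a,h,i,j}
  B2: in={a,h,j} out={a,h,j,v}
  B3: in={i,j} out={a,h,j}
  B4: in={j,v} out=∅
  B5: in={a,h,j} out={a,h,j}
  B6: in={a,h,j} out={a,j}

live-out(B2) = ["a", "h", "j", "v"]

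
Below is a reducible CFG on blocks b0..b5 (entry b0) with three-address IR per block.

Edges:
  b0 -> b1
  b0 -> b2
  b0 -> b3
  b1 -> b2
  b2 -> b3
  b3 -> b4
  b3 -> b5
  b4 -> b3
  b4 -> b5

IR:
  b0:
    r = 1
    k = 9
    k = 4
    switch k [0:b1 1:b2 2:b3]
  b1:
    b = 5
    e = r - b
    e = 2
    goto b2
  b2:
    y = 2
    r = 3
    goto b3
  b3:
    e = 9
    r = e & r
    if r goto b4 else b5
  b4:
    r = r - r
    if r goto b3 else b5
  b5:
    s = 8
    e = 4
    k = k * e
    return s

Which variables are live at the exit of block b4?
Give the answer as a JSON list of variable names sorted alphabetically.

Answer: ["k", "r"]

Derivation:
Block summaries:
  b0: {k,r} / ∅
  b1: {b,e} / {r}
  b2: {r,y} / ∅
  b3: {e,r} / {r}
  b4: {r} / {r}
  b5: {e,k,s} / {k}

Live sets:
  b0 li=∅ lo={k,r}
  b1 li={k,r} lo={k}
  b2 li={k} lo={k,r}
  b3 li={k,r} lo={k,r}
  b4 li={k,r} lo={k,r}
  b5 li={k} lo=∅

live-out(b4) = ["k", "r"]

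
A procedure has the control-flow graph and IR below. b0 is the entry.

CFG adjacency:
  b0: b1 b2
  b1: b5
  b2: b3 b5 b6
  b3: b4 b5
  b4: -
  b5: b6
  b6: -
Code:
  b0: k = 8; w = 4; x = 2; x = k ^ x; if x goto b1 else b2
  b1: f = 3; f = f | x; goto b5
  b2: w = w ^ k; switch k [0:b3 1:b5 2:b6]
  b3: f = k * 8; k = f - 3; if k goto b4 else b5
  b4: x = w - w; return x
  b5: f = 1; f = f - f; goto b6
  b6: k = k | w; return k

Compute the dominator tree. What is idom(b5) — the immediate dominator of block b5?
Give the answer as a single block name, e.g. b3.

Answer: b0

Working:
idom tree: b1←b0 b2←b0 b3←b2 b4←b3 b5←b0 b6←b0
Dom at joins:
  b5: preds {b1,b2,b3}: {b0,b1} ∩ {b0,b2} ∩ {b0,b2,b3} = {b0}; idom=b0
  b6: preds {b2,b5}: {b0,b2} ∩ {b0,b5} = {b0}; idom=b0

idom(b5) = b0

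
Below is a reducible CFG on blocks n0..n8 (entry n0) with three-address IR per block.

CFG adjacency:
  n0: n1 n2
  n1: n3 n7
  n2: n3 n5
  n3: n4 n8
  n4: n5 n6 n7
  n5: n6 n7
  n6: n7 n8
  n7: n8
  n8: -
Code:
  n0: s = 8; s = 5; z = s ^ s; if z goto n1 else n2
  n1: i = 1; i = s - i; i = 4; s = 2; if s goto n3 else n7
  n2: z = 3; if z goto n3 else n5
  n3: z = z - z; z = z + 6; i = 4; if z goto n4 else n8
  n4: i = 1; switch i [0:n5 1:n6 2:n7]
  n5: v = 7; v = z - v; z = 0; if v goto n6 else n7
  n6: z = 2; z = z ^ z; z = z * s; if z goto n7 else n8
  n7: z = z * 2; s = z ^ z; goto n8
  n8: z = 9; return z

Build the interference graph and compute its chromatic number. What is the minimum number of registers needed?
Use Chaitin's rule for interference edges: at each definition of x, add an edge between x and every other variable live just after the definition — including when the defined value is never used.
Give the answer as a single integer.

Answer: 3

Working:
Block summaries:
  n0: def={s,z} ue=∅
  n1: def={i,s} ue={s}
  n2: def={z} ue=∅
  n3: def={i,z} ue={z}
  n4: def={i} ue=∅
  n5: def={v,z} ue={z}
  n6: def={z} ue={s}
  n7: def={s,z} ue={z}
  n8: def={z} ue=∅

Liveness:
  n0 li=∅ lo={s,z}
  n1 li={s,z} lo={s,z}
  n2 li={s} lo={s,z}
  n3 li={s,z} lo={s,z}
  n4 li={s,z} lo={s,z}
  n5 li={s,z} lo={s,z}
  n6 li={s} lo={z}
  n7 li={z} lo=∅
  n8 li=∅ lo=∅

Conflict graph:
  i: {s,z}
  s: {i,v,z}
  v: {s,z}
  z: {i,s,v}

Registers:
  {i,s,z} pairwise interfere (3-clique) ⇒ χ ≥ 3
  3-colouring: r0={s}  r1={z}  r2={i,v}
  χ = 3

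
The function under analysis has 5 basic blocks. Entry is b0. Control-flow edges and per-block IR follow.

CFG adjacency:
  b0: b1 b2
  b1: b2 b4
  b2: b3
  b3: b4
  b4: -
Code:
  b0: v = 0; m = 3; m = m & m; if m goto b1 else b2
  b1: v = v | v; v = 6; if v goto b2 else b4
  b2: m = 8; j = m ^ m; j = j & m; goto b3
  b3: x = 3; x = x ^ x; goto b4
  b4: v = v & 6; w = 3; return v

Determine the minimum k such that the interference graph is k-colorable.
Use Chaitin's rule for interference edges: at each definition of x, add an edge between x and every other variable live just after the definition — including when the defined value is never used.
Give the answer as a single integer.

def/use:
  b0: def={m,v} ue=∅
  b1: def={v} ue={v}
  b2: def={j,m} ue=∅
  b3: def={x} ue=∅
  b4: def={v,w} ue={v}

Live sets:
  live b0: ∅→{v}
  live b1: {v}→{v}
  live b2: {v}→{v}
  live b3: {v}→{v}
  live b4: {v}→∅

Conflict graph:
  j — {m,v}
  m — {j,v}
  v — {j,m,w,x}
  w — {v}
  x — {v}

Chromatic number:
  clique {j,m,v} ⇒ need ≥ 3
  assign j→R1 m→R2 v→R0 w→R1 x→R1 — no edge inside a register ⇒ χ ≤ 3
  χ = 3

Answer: 3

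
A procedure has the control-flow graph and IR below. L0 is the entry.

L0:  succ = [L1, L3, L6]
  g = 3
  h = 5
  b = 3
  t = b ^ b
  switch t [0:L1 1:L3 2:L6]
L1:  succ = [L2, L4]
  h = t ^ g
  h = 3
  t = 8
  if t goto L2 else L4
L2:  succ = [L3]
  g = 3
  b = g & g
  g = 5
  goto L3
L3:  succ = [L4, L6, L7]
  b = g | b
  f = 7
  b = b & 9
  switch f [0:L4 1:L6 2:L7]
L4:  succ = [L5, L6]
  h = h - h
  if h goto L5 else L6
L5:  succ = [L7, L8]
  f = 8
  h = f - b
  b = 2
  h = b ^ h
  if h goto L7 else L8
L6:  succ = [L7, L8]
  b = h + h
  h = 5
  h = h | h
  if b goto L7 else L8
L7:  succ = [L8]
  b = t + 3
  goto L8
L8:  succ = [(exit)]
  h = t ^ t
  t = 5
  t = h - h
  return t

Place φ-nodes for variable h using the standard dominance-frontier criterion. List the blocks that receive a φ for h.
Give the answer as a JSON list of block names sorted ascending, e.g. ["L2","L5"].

Answer: ["L3", "L4", "L6", "L7", "L8"]

Analysis:
idom tree: L1←L0 L2←L1 L3←L0 L4←L0 L5←L4 L6←L0 L7←L0 L8←L0
Join-block Dom:
  L3: preds {L0,L2}: {L0} ∩ {L0,L1,L2} = {L0}; idom=L0
  L4: preds {L1,L3}: {L0,L1} ∩ {L0,L3} = {L0}; idom=L0
  L6: preds {L0,L3,L4}: {L0} ∩ {L0,L3} ∩ {L0,L4} = {L0}; idom=L0
  L7: preds {L3,L5,L6}: {L0,L3} ∩ {L0,L4,L5} ∩ {L0,L6} = {L0}; idom=L0
  L8: preds {L5,L6,L7}: {L0,L4,L5} ∩ {L0,L6} ∩ {L0,L7} = {L0}; idom=L0

DF walk-up:
  L3←L0: walk · to L0
  L3←L2: walk L2→L1 to L0
  L4←L1: walk L1 to L0
  L4←L3: walk L3 to L0
  L6←L0: walk · to L0
  L6←L3: walk L3 to L0
  L6←L4: walk L4 to L0
  L7←L3: walk L3 to L0
  L7←L5: walk L5→L4 to L0
  L7←L6: walk L6 to L0
  L8←L5: walk L5→L4 to L0
  L8←L6: walk L6 to L0
  L8←L7: walk L7 to L0
  L0 → ∅
  L1 → {L3,L4}
  L2 → {L3}
  L3 → {L4,L6,L7}
  L4 → {L6,L7,L8}
  L5 → {L7,L8}
  L6 → {L7,L8}
  L7 → {L8}
  L8 → ∅

φ for h: defs {L0,L1,L4,L5,L6,L8}
  DF⁺ = {L3,L4,L6,L7,L8}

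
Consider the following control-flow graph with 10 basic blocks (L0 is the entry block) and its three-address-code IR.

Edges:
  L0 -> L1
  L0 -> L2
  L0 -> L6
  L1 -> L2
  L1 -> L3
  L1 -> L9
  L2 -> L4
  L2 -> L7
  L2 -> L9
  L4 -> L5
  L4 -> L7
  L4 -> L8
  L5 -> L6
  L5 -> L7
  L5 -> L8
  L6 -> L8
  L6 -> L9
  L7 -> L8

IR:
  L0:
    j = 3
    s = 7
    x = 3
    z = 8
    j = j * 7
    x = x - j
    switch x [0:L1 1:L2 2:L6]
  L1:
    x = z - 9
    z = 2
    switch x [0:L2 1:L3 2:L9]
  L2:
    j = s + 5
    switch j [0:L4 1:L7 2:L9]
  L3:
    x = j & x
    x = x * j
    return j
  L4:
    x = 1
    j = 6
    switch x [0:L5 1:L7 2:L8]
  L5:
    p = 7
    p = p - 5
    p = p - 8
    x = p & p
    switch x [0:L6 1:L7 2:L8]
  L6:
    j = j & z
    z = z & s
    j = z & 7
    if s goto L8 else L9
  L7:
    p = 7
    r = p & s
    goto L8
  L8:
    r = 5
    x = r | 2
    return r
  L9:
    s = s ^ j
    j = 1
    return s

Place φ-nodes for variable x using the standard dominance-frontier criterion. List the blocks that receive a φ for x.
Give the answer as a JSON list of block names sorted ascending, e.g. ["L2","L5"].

Answer: ["L2", "L6", "L7", "L8", "L9"]

Derivation:
idom tree: L1←L0 L2←L0 L3←L1 L4←L2 L5←L4 L6←L0 L7←L2 L8←L0 L9←L0
Dom at joins:
  L2: preds {L0,L1}: {L0} ∩ {L0,L1} = {L0}; idom=L0
  L6: preds {L0,L5}: {L0} ∩ {L0,L2,L4,L5} = {L0}; idom=L0
  L7: preds {L2,L4,L5}: {L0,L2} ∩ {L0,L2,L4} ∩ {L0,L2,L4,L5} = {L0,L2}; idom=L2
  L8: preds {L4,L5,L6,L7}: {L0,L2,L4} ∩ {L0,L2,L4,L5} ∩ {L0,L6} ∩ {L0,L2,L7} = {L0}; idom=L0
  L9: preds {L1,L2,L6}: {L0,L1} ∩ {L0,L2} ∩ {L0,L6} = {L0}; idom=L0

DF derivation:
  join L2 pred L0: · stop@L0
  join L2 pred L1: L1 stop@L0
  join L6 pred L0: · stop@L0
  join L6 pred L5: L5→L4→L2 stop@L0
  join L7 pred L2: · stop@L2
  join L7 pred L4: L4 stop@L2
  join L7 pred L5: L5→L4 stop@L2
  join L8 pred L4: L4→L2 stop@L0
  join L8 pred L5: L5→L4→L2 stop@L0
  join L8 pred L6: L6 stop@L0
  join L8 pred L7: L7→L2 stop@L0
  join L9 pred L1: L1 stop@L0
  join L9 pred L2: L2 stop@L0
  join L9 pred L6: L6 stop@L0
  DF(L0)=∅
  DF(L1)={L2,L9}
  DF(L2)={L6,L8,L9}
  DF(L3)=∅
  DF(L4)={L6,L7,L8}
  DF(L5)={L6,L7,L8}
  DF(L6)={L8,L9}
  DF(L7)={L8}
  DF(L8)=∅
  DF(L9)=∅

φ for x: defs {L0,L1,L3,L4,L5,L8}
  DF⁺ = {L2,L6,L7,L8,L9}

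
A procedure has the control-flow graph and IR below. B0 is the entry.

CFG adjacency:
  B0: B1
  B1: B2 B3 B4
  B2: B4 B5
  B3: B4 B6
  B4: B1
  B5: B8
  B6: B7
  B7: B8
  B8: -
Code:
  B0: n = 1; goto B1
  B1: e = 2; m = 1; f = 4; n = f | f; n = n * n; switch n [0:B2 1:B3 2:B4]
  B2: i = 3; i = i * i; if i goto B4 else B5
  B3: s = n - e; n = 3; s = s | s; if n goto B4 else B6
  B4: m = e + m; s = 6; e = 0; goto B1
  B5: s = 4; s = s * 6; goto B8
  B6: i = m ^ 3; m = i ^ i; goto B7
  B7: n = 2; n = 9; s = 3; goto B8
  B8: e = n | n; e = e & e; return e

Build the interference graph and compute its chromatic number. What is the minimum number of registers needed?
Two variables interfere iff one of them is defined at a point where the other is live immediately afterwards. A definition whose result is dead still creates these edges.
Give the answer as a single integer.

def/use:
  B0: def={n} ue=∅
  B1: def={e,f,m,n} ue=∅
  B2: def={i} ue=∅
  B3: def={n,s} ue={e,n}
  B4: def={e,m,s} ue={e,m}
  B5: def={s} ue=∅
  B6: def={i,m} ue={m}
  B7: def={n,s} ue=∅
  B8: def={e} ue={n}

Liveness:
  B0: in=∅ out=∅
  B1: in=∅ out={e,m,n}
  B2: in={e,m,n} out={e,m,n}
  B3: in={e,m,n} out={e,m}
  B4: in={e,m} out=∅
  B5: in={n} out={n}
  B6: in={m} out=∅
  B7: in=∅ out={n}
  B8: in={n} out=∅

Interference:
  e — {f,i,m,n,s}
  f — {e,m}
  i — {e,m,n}
  m — {e,f,i,n,s}
  n — {e,i,m,s}
  s — {e,m,n}

Colouring:
  clique {e,i,m,n} ⇒ need ≥ 4
  assign e→c0 f→c2 i→c3 m→c1 n→c2 s→c3 — no edge inside a register ⇒ χ ≤ 4
  χ = 4

Answer: 4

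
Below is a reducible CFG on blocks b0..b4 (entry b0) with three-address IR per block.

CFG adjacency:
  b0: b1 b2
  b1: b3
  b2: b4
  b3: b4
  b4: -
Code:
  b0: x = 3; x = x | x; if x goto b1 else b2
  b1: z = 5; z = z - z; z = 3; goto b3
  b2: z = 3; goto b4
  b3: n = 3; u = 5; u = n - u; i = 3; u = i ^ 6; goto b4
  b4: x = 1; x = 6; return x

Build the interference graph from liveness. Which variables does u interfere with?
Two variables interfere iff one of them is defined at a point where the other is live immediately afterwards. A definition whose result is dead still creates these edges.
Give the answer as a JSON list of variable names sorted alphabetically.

def/use:
  b0 def {x} use ∅
  b1 def {z} use ∅
  b2 def {z} use ∅
  b3 def {i,n,u} use ∅
  b4 def {x} use ∅

Backward fixpoint:
  b0 li=∅ lo=∅
  b1 li=∅ lo=∅
  b2 li=∅ lo=∅
  b3 li=∅ lo=∅
  b4 li=∅ lo=∅

Interfere edges:
  i↔∅
  n↔{u}
  u↔{n}
  x↔∅
  z↔∅

N(u) = ["n"]

Answer: ["n"]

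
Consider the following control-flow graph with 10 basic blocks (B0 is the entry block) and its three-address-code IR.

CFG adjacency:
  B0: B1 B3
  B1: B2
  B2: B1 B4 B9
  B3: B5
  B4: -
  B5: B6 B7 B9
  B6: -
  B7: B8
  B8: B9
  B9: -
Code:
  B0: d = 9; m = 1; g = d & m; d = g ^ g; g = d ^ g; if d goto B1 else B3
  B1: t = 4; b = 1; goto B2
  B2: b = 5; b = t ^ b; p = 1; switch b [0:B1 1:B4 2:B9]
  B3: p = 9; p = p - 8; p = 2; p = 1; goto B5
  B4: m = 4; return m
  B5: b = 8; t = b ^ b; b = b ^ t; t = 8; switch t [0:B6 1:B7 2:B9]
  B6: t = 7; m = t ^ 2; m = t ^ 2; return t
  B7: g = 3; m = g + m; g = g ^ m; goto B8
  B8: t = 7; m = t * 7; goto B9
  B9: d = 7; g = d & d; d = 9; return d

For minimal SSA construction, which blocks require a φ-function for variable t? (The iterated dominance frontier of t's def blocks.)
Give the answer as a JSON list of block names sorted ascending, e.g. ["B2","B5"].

idom tree: B1←B0 B2←B1 B3←B0 B4←B2 B5←B3 B6←B5 B7←B5 B8←B7 B9←B0
Join-block Dom:
  B1: preds {B0,B2}: {B0} ∩ {B0,B1,B2} = {B0}; idom=B0
  B9: preds {B2,B5,B8}: {B0,B1,B2} ∩ {B0,B3,B5} ∩ {B0,B3,B5,B7,B8} = {B0}; idom=B0

DF walk-up:
  join B1 pred B0: · stop@B0
  join B1 pred B2: B2→B1 stop@B0
  join B9 pred B2: B2→B1 stop@B0
  join B9 pred B5: B5→B3 stop@B0
  join B9 pred B8: B8→B7→B5→B3 stop@B0
  DF(B0)=∅
  DF(B1)={B1,B9}
  DF(B2)={B1,B9}
  DF(B3)={B9}
  DF(B4)=∅
  DF(B5)={B9}
  DF(B6)=∅
  DF(B7)={B9}
  DF(B8)={B9}
  DF(B9)=∅

φ for t: defs {B1,B5,B6,B8}
  DF⁺ = {B1,B9}

Answer: ["B1", "B9"]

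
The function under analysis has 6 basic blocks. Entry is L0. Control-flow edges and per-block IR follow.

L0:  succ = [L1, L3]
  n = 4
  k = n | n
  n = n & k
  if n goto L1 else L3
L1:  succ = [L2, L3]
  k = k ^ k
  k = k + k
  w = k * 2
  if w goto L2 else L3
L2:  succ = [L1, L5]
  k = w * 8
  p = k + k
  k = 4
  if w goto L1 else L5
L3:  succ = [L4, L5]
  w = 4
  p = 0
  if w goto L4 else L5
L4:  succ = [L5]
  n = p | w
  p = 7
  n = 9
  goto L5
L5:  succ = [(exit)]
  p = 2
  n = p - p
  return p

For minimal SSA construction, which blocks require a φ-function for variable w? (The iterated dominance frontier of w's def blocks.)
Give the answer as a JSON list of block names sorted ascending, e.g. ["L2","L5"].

idom tree: L1←L0 L2←L1 L3←L0 L4←L3 L5←L0
Dom at joins:
  L1: preds {L0,L2}: {L0} ∩ {L0,L1,L2} = {L0}; idom=L0
  L3: preds {L0,L1}: {L0} ∩ {L0,L1} = {L0}; idom=L0
  L5: preds {L2,L3,L4}: {L0,L1,L2} ∩ {L0,L3} ∩ {L0,L3,L4} = {L0}; idom=L0

Frontier:
  L1←L0: walk · to L0
  L1←L2: walk L2→L1 to L0
  L3←L0: walk · to L0
  L3←L1: walk L1 to L0
  L5←L2: walk L2→L1 to L0
  L5←L3: walk L3 to L0
  L5←L4: walk L4→L3 to L0
  DF(L0)=∅
  DF(L1)={L1,L3,L5}
  DF(L2)={L1,L5}
  DF(L3)={L5}
  DF(L4)={L5}
  DF(L5)=∅

φ for w: defs {L1,L3}
  DF⁺ = {L1,L3,L5}

Answer: ["L1", "L3", "L5"]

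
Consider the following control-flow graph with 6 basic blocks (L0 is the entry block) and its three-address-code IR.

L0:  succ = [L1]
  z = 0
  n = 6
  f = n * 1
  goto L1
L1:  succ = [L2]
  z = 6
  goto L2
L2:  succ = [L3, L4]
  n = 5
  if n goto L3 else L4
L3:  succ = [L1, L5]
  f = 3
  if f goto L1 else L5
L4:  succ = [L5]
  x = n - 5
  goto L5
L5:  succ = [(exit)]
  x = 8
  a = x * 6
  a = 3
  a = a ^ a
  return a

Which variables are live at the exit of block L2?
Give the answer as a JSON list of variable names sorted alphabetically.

Answer: ["n"]

Derivation:
def/use:
  L0: {f,n,z} / ∅
  L1: {z} / ∅
  L2: {n} / ∅
  L3: {f} / ∅
  L4: {x} / {n}
  L5: {a,x} / ∅

Live sets:
  L0 li=∅ lo=∅
  L1 li=∅ lo=∅
  L2 li=∅ lo={n}
  L3 li=∅ lo=∅
  L4 li={n} lo=∅
  L5 li=∅ lo=∅

live-out(L2) = ["n"]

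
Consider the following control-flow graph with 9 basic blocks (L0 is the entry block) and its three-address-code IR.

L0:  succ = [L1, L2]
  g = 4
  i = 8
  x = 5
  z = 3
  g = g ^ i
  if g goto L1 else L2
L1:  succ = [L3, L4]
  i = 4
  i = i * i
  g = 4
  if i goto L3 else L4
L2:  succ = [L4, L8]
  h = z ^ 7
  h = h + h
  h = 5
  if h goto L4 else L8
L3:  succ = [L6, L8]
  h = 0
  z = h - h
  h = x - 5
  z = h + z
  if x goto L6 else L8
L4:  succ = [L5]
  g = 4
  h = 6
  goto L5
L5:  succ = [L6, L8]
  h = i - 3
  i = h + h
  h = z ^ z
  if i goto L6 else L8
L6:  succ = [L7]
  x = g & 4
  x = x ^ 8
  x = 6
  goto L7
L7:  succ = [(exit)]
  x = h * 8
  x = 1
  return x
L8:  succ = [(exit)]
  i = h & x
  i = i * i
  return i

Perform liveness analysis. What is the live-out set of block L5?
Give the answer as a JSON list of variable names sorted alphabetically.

Answer: ["g", "h", "x"]

Derivation:
Per-block:
  L0: {g,i,x,z} / ∅
  L1: {g,i} / ∅
  L2: {h} / {z}
  L3: {h,z} / {x}
  L4: {g,h} / ∅
  L5: {h,i} / {i,z}
  L6: {x} / {g}
  L7: {x} / {h}
  L8: {i} / {h,x}

Live sets:
  L0 li=∅ lo={i,x,z}
  L1 li={x,z} lo={g,i,x,z}
  L2 li={i,x,z} lo={h,i,x,z}
  L3 li={g,x} lo={g,h,x}
  L4 li={i,x,z} lo={g,i,x,z}
  L5 li={g,i,x,z} lo={g,h,x}
  L6 li={g,h} lo={h}
  L7 li={h} lo=∅
  L8 li={h,x} lo=∅

live-out(L5) = ["g", "h", "x"]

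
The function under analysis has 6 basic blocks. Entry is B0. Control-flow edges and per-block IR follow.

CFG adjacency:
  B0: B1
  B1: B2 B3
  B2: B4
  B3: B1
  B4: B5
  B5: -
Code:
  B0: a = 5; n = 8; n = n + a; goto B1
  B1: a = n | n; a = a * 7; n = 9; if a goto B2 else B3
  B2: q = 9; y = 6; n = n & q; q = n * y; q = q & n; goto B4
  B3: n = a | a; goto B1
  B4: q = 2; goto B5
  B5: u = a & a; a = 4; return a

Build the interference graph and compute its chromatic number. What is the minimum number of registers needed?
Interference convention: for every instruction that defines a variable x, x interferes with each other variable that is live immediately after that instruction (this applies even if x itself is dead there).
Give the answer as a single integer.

Per-block:
  B0 def {a,n} use ∅
  B1 def {a,n} use {n}
  B2 def {n,q,y} use {n}
  B3 def {n} use {a}
  B4 def {q} use ∅
  B5 def {a,u} use {a}

Live sets:
  B0 li=∅ lo={n}
  B1 li={n} lo={a,n}
  B2 li={a,n} lo={a}
  B3 li={a} lo={n}
  B4 li={a} lo={a}
  B5 li={a} lo=∅

Interference:
  a — {n,q,y}
  n — {a,q,y}
  q — {a,n,y}
  u — ∅
  y — {a,n,q}

Chromatic number:
  lower bound: {a,n,q,y} mutually conflict ⇒ χ ≥ 4
  4-colouring: R0={a,u}  R1={n}  R2={q}  R3={y}
  χ = 4

Answer: 4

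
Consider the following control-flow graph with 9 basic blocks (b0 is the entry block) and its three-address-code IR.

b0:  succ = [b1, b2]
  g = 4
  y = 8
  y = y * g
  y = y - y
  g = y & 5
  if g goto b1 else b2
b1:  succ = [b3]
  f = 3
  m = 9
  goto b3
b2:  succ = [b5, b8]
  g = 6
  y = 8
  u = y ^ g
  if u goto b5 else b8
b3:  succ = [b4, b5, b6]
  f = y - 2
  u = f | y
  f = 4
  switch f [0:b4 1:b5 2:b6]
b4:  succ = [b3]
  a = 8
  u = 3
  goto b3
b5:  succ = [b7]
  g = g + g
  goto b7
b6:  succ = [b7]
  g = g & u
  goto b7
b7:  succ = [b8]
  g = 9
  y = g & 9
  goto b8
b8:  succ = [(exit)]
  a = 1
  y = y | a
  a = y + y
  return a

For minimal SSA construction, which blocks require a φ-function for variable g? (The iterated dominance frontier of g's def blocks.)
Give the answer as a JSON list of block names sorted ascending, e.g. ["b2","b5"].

Answer: ["b5", "b7", "b8"]

Derivation:
idom tree: b1←b0 b2←b0 b3←b1 b4←b3 b5←b0 b6←b3 b7←b0 b8←b0
Dom at joins:
  b3: preds {b1,b4}: {b0,b1} ∩ {b0,b1,b3,b4} = {b0,b1}; idom=b1
  b5: preds {b2,b3}: {b0,b2} ∩ {b0,b1,b3} = {b0}; idom=b0
  b7: preds {b5,b6}: {b0,b5} ∩ {b0,b1,b3,b6} = {b0}; idom=b0
  b8: preds {b2,b7}: {b0,b2} ∩ {b0,b7} = {b0}; idom=b0

DF derivation:
  b3←b1: walk · to b1
  b3←b4: walk b4→b3 to b1
  b5←b2: walk b2 to b0
  b5←b3: walk b3→b1 to b0
  b7←b5: walk b5 to b0
  b7←b6: walk b6→b3→b1 to b0
  b8←b2: walk b2 to b0
  b8←b7: walk b7 to b0
  DF(b0)=∅
  DF(b1)={b5,b7}
  DF(b2)={b5,b8}
  DF(b3)={b3,b5,b7}
  DF(b4)={b3}
  DF(b5)={b7}
  DF(b6)={b7}
  DF(b7)={b8}
  DF(b8)=∅

φ for g: defs {b0,b2,b5,b6,b7}
  DF⁺ = {b5,b7,b8}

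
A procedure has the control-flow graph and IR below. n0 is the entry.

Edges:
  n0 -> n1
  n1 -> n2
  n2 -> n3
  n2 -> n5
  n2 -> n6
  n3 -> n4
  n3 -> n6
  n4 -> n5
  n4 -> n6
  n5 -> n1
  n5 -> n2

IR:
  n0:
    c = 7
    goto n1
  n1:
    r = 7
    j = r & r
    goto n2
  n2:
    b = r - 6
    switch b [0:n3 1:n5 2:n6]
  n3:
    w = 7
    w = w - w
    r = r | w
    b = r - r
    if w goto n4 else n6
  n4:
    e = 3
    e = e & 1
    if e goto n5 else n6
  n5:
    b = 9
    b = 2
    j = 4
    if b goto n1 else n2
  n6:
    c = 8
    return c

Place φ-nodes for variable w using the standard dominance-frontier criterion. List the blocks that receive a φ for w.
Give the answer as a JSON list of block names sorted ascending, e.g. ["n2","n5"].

idom tree: n1←n0 n2←n1 n3←n2 n4←n3 n5←n2 n6←n2
Dom at joins:
  n1: preds {n0,n5}: {n0} ∩ {n0,n1,n2,n5} = {n0}; idom=n0
  n2: preds {n1,n5}: {n0,n1} ∩ {n0,n1,n2,n5} = {n0,n1}; idom=n1
  n5: preds {n2,n4}: {n0,n1,n2} ∩ {n0,n1,n2,n3,n4} = {n0,n1,n2}; idom=n2
  n6: preds {n2,n3,n4}: {n0,n1,n2} ∩ {n0,n1,n2,n3} ∩ {n0,n1,n2,n3,n4} = {n0,n1,n2}; idom=n2

DF walk-up:
  join n1 pred n0: · stop@n0
  join n1 pred n5: n5→n2→n1 stop@n0
  join n2 pred n1: · stop@n1
  join n2 pred n5: n5→n2 stop@n1
  join n5 pred n2: · stop@n2
  join n5 pred n4: n4→n3 stop@n2
  join n6 pred n2: · stop@n2
  join n6 pred n3: n3 stop@n2
  join n6 pred n4: n4→n3 stop@n2
  n0: DF=∅
  n1: DF={n1}
  n2: DF={n1,n2}
  n3: DF={n5,n6}
  n4: DF={n5,n6}
  n5: DF={n1,n2}
  n6: DF=∅

φ for w: defs {n3}
  DF⁺ = {n1,n2,n5,n6}

Answer: ["n1", "n2", "n5", "n6"]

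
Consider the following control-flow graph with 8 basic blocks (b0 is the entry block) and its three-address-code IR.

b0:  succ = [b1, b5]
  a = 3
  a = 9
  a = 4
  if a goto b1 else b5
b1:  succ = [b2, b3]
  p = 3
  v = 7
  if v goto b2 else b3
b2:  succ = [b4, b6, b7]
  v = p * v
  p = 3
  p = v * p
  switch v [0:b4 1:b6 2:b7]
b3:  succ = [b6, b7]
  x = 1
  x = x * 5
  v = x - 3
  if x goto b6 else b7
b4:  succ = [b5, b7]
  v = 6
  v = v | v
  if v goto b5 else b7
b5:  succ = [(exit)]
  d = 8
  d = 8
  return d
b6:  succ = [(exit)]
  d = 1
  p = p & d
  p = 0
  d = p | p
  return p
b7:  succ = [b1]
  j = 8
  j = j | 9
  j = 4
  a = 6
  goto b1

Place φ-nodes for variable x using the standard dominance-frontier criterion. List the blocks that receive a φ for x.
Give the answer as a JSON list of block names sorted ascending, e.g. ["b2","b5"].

Answer: ["b1", "b5", "b6", "b7"]

Derivation:
idom tree: b1←b0 b2←b1 b3←b1 b4←b2 b5←b0 b6←b1 b7←b1
Join-block Dom:
  b1: preds {b0,b7}: {b0} ∩ {b0,b1,b7} = {b0}; idom=b0
  b5: preds {b0,b4}: {b0} ∩ {b0,b1,b2,b4} = {b0}; idom=b0
  b6: preds {b2,b3}: {b0,b1,b2} ∩ {b0,b1,b3} = {b0,b1}; idom=b1
  b7: preds {b2,b3,b4}: {b0,b1,b2} ∩ {b0,b1,b3} ∩ {b0,b1,b2,b4} = {b0,b1}; idom=b1

Frontier:
  join b1 pred b0: · stop@b0
  join b1 pred b7: b7→b1 stop@b0
  join b5 pred b0: · stop@b0
  join b5 pred b4: b4→b2→b1 stop@b0
  join b6 pred b2: b2 stop@b1
  join b6 pred b3: b3 stop@b1
  join b7 pred b2: b2 stop@b1
  join b7 pred b3: b3 stop@b1
  join b7 pred b4: b4→b2 stop@b1
  b0 → ∅
  b1 → {b1,b5}
  b2 → {b5,b6,b7}
  b3 → {b6,b7}
  b4 → {b5,b7}
  b5 → ∅
  b6 → ∅
  b7 → {b1}

φ for x: defs {b3}
  DF⁺ = {b1,b5,b6,b7}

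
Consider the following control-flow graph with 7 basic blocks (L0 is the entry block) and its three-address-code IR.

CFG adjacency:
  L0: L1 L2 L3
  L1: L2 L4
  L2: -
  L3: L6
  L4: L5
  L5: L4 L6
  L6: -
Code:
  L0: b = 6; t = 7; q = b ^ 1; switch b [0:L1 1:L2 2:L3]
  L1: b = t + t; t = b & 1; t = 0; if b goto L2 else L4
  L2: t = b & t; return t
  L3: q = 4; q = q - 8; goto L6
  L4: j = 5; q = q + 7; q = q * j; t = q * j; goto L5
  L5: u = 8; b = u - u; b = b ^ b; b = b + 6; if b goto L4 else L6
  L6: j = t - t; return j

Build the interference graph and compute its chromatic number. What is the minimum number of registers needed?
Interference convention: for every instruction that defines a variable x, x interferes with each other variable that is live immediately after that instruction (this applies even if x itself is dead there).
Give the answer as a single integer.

Per-block:
  L0 def {b,q,t} use ∅
  L1 def {b,t} use {t}
  L2 def {t} use {b,t}
  L3 def {q} use ∅
  L4 def {j,q,t} use {q}
  L5 def {b,u} use ∅
  L6 def {j} use {t}

Liveness:
  L0: in=∅ out={b,q,t}
  L1: in={q,t} out={b,q,t}
  L2: in={b,t} out=∅
  L3: in={t} out={t}
  L4: in={q} out={q,t}
  L5: in={q,t} out={q,t}
  L6: in={t} out=∅

Conflict graph:
  b↔{q,t}
  j↔{q}
  q↔{b,j,t,u}
  t↔{b,q,u}
  u↔{q,t}

Colouring:
  clique {b,q,t} ⇒ need ≥ 3
  assign b→R2 j→R1 q→R0 t→R1 u→R2 — no edge inside a register ⇒ χ ≤ 3
  χ = 3

Answer: 3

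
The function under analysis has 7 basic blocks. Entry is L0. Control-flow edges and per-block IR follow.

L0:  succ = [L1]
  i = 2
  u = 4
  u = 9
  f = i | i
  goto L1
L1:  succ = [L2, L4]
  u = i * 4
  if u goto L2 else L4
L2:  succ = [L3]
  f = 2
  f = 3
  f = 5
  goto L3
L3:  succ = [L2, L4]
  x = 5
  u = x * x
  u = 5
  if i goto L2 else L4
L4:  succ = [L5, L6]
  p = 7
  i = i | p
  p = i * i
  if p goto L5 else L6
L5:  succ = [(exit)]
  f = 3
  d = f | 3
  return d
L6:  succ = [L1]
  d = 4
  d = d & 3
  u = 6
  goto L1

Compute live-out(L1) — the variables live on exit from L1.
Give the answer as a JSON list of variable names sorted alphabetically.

Per-block:
  L0 def {f,i,u} use ∅
  L1 def {u} use {i}
  L2 def {f} use ∅
  L3 def {u,x} use {i}
  L4 def {i,p} use {i}
  L5 def {d,f} use ∅
  L6 def {d,u} use ∅

Backward fixpoint:
  L0: in=∅ out={i}
  L1: in={i} out={i}
  L2: in={i} out={i}
  L3: in={i} out={i}
  L4: in={i} out={i}
  L5: in=∅ out=∅
  L6: in={i} out={i}

live-out(L1) = ["i"]

Answer: ["i"]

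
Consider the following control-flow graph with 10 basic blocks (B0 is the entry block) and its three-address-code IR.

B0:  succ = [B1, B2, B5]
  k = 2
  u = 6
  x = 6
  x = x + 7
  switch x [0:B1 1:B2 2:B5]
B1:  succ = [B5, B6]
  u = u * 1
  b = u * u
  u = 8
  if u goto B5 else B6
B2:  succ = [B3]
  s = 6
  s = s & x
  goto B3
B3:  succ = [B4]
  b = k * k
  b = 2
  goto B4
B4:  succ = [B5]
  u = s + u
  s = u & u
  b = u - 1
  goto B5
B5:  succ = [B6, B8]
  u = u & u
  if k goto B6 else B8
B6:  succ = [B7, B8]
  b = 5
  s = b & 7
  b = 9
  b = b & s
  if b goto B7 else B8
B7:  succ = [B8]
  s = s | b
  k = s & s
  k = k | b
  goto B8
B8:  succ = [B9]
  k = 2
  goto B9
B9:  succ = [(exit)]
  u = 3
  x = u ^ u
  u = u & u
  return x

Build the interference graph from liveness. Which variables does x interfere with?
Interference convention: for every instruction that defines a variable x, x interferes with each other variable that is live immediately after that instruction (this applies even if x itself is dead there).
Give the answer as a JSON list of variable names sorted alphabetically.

Answer: ["k", "s", "u"]

Working:
Block summaries:
  B0 def {k,u,x} use ∅
  B1 def {b,u} use {u}
  B2 def {s} use {x}
  B3 def {b} use {k}
  B4 def {b,s,u} use {s,u}
  B5 def {u} use {k,u}
  B6 def {b,s} use ∅
  B7 def {k,s} use {b,s}
  B8 def {k} use ∅
  B9 def {u,x} use ∅

Backward fixpoint:
  B0 li=∅ lo={k,u,x}
  B1 li={k,u} lo={k,u}
  B2 li={k,u,x} lo={k,s,u}
  B3 li={k,s,u} lo={k,s,u}
  B4 li={k,s,u} lo={k,u}
  B5 li={k,u} lo=∅
  B6 li=∅ lo={b,s}
  B7 li={b,s} lo=∅
  B8 li=∅ lo=∅
  B9 li=∅ lo=∅

Interference:
  b↔{k,s,u}
  k↔{b,s,u,x}
  s↔{b,k,u,x}
  u↔{b,k,s,x}
  x↔{k,s,u}

N(x) = ["k", "s", "u"]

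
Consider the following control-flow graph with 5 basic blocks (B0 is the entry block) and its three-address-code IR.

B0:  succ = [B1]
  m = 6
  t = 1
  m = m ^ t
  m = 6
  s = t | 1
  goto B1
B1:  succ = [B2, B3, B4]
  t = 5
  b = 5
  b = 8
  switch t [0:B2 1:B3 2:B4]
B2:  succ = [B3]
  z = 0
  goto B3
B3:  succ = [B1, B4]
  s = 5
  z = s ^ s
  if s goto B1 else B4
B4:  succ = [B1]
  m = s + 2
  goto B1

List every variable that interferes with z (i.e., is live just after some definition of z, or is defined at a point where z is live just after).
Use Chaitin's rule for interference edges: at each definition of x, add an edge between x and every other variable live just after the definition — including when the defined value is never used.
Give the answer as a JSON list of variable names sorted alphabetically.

Block summaries:
  B0 def {m,s,t} use ∅
  B1 def {b,t} use ∅
  B2 def {z} use ∅
  B3 def {s,z} use ∅
  B4 def {m} use {s}

Liveness:
  live B0: ∅→{s}
  live B1: {s}→{s}
  live B2: ∅→∅
  live B3: ∅→{s}
  live B4: {s}→{s}

Interference:
  b — {s,t}
  m — {s,t}
  s — {b,m,t,z}
  t — {b,m,s}
  z — {s}

N(z) = ["s"]

Answer: ["s"]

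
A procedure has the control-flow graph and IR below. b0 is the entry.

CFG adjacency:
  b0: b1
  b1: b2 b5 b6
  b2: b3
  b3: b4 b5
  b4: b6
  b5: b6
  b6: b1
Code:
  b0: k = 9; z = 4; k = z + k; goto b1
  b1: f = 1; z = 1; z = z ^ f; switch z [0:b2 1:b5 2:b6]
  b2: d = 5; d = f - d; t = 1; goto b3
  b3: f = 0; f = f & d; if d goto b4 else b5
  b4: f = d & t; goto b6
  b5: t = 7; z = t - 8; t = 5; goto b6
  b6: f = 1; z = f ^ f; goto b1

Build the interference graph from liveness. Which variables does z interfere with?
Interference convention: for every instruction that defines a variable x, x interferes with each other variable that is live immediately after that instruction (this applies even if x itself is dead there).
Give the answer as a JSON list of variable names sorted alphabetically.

Answer: ["f", "k"]

Analysis:
def/use:
  b0: {k,z} / ∅
  b1: {f,z} / ∅
  b2: {d,t} / {f}
  b3: {f} / {d}
  b4: {f} / {d,t}
  b5: {t,z} / ∅
  b6: {f,z} / ∅

Live sets:
  b0: in=∅ out=∅
  b1: in=∅ out={f}
  b2: in={f} out={d,t}
  b3: in={d,t} out={d,t}
  b4: in={d,t} out=∅
  b5: in=∅ out=∅
  b6: in=∅ out=∅

Interference:
  d↔{f,t}
  f↔{d,t,z}
  k↔{z}
  t↔{d,f}
  z↔{f,k}

N(z) = ["f", "k"]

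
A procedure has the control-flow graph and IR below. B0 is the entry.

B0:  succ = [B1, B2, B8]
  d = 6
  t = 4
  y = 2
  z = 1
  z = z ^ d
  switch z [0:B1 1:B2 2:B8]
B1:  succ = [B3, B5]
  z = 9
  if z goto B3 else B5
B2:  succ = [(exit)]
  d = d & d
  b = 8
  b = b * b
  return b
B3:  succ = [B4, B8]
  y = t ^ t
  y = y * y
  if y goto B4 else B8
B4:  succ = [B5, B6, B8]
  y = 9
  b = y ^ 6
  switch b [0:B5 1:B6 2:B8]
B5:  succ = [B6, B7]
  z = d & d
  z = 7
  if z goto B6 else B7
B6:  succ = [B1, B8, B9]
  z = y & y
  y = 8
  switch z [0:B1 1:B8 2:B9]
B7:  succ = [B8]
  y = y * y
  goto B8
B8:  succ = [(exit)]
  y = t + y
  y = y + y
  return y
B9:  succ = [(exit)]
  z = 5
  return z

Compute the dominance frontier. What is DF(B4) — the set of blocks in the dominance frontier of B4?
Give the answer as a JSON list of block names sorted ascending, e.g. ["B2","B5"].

idom tree: B1←B0 B2←B0 B3←B1 B4←B3 B5←B1 B6←B1 B7←B5 B8←B0 B9←B6
Dom∩ at merges:
  B1: preds {B0,B6}: {B0} ∩ {B0,B1,B6} = {B0}; idom=B0
  B5: preds {B1,B4}: {B0,B1} ∩ {B0,B1,B3,B4} = {B0,B1}; idom=B1
  B6: preds {B4,B5}: {B0,B1,B3,B4} ∩ {B0,B1,B5} = {B0,B1}; idom=B1
  B8: preds {B0,B3,B4,B6,B7}: {B0} ∩ {B0,B1,B3} ∩ {B0,B1,B3,B4} ∩ {B0,B1,B6} ∩ {B0,B1,B5,B7} = {B0}; idom=B0

Frontier:
  join B1 pred B0: · stop@B0
  join B1 pred B6: B6→B1 stop@B0
  join B5 pred B1: · stop@B1
  join B5 pred B4: B4→B3 stop@B1
  join B6 pred B4: B4→B3 stop@B1
  join B6 pred B5: B5 stop@B1
  join B8 pred B0: · stop@B0
  join B8 pred B3: B3→B1 stop@B0
  join B8 pred B4: B4→B3→B1 stop@B0
  join B8 pred B6: B6→B1 stop@B0
  join B8 pred B7: B7→B5→B1 stop@B0
  DF(B0)=∅
  DF(B1)={B1,B8}
  DF(B2)=∅
  DF(B3)={B5,B6,B8}
  DF(B4)={B5,B6,B8}
  DF(B5)={B6,B8}
  DF(B6)={B1,B8}
  DF(B7)={B8}
  DF(B8)=∅
  DF(B9)=∅

DF(B4) = ["B5", "B6", "B8"]

Answer: ["B5", "B6", "B8"]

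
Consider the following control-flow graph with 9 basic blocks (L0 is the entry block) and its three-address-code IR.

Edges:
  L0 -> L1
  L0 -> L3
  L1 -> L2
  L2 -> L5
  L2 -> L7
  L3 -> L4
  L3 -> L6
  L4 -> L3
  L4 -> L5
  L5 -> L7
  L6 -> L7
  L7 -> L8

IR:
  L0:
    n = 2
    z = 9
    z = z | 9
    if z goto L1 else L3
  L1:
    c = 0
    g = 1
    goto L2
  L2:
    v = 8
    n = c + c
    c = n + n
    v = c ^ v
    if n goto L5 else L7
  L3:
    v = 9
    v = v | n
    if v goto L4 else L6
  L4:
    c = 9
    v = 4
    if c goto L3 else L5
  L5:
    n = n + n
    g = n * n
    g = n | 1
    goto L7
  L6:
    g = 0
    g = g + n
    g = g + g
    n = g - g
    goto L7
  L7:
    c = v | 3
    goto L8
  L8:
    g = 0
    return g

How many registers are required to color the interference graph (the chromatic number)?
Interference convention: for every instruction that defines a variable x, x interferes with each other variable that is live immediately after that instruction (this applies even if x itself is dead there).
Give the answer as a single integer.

Answer: 4

Derivation:
def/use:
  L0 def {n,z} use ∅
  L1 def {c,g} use ∅
  L2 def {c,n,v} use {c}
  L3 def {v} use {n}
  L4 def {c,v} use ∅
  L5 def {g,n} use {n}
  L6 def {g,n} use {n}
  L7 def {c} use {v}
  L8 def {g} use ∅

Live sets:
  L0: in=∅ out={n}
  L1: in=∅ out={c}
  L2: in={c} out={n,v}
  L3: in={n} out={n,v}
  L4: in={n} out={n,v}
  L5: in={n,v} out={v}
  L6: in={n,v} out={v}
  L7: in={v} out=∅
  L8: in=∅ out=∅

Interfere edges:
  c — {g,n,v}
  g — {c,n,v}
  n — {c,g,v,z}
  v — {c,g,n}
  z — {n}

Registers:
  clique {c,g,n,v} ⇒ need ≥ 4
  assign c→c1 g→c2 n→c0 v→c3 z→c1 — no edge inside a register ⇒ χ ≤ 4
  χ = 4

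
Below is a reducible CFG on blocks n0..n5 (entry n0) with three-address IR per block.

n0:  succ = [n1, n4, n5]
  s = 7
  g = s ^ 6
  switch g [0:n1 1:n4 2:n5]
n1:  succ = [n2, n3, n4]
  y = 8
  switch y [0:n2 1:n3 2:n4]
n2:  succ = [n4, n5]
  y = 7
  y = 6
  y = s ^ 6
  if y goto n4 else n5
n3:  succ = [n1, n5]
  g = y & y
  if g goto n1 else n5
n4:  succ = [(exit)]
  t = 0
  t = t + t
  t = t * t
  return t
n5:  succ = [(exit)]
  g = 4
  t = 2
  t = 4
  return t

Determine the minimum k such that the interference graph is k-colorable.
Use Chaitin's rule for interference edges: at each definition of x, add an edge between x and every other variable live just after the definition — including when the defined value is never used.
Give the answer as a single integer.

Answer: 2

Working:
Block summaries:
  n0 def {g,s} use ∅
  n1 def {y} use ∅
  n2 def {y} use {s}
  n3 def {g} use {y}
  n4 def {t} use ∅
  n5 def {g,t} use ∅

Liveness:
  n0 li=∅ lo={s}
  n1 li={s} lo={s,y}
  n2 li={s} lo=∅
  n3 li={s,y} lo={s}
  n4 li=∅ lo=∅
  n5 li=∅ lo=∅

Interference:
  g: {s}
  s: {g,y}
  t: ∅
  y: {s}

Registers:
  lower bound: {g,s} mutually conflict ⇒ χ ≥ 2
  2-colouring: R0={s,t}  R1={g,y}
  χ = 2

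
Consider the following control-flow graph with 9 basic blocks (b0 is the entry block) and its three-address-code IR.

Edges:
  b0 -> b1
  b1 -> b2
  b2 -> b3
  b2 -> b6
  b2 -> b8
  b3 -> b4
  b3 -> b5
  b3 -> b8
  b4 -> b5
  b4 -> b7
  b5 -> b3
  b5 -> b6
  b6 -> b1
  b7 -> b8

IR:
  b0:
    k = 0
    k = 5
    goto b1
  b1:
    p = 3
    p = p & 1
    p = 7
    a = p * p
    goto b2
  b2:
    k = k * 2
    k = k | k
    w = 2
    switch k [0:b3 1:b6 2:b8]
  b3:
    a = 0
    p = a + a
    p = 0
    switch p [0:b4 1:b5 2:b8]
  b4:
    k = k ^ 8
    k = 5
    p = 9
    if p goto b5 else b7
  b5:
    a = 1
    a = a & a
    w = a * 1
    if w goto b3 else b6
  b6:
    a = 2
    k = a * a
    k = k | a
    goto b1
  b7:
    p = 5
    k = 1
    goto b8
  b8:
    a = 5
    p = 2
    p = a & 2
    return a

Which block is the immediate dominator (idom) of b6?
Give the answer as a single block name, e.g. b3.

Answer: b2

Working:
idom tree: b1←b0 b2←b1 b3←b2 b4←b3 b5←b3 b6←b2 b7←b4 b8←b2
Dom∩ at merges:
  b1: preds {b0,b6}: {b0} ∩ {b0,b1,b2,b6} = {b0}; idom=b0
  b3: preds {b2,b5}: {b0,b1,b2} ∩ {b0,b1,b2,b3,b5} = {b0,b1,b2}; idom=b2
  b5: preds {b3,b4}: {b0,b1,b2,b3} ∩ {b0,b1,b2,b3,b4} = {b0,b1,b2,b3}; idom=b3
  b6: preds {b2,b5}: {b0,b1,b2} ∩ {b0,b1,b2,b3,b5} = {b0,b1,b2}; idom=b2
  b8: preds {b2,b3,b7}: {b0,b1,b2} ∩ {b0,b1,b2,b3} ∩ {b0,b1,b2,b3,b4,b7} = {b0,b1,b2}; idom=b2

idom(b6) = b2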